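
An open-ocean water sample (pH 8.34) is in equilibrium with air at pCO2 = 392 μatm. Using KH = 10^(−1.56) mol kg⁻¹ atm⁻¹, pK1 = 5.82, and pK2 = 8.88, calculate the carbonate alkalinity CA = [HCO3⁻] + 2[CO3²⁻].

[CO2*] = KH · pCO2 = 10^(−1.56) × 392×10^-6 = 1.080×10^-5 mol/kg
α₀ = 1/(1 + K1/[H⁺] + K1K2/[H⁺]²) = 1/(1 + 10^+2.52 + 10^+1.98) = 0.002338
DIC = [CO2*]/α₀ = 1.080×10^-5 / 0.002338 = 4.617 mmol/kg
CA = (α₁ + 2α₂)·DIC = (0.7743 + 2×0.2233) × 4.617 = 5.64 mmol/kg

CA = 5.64 mmol/kg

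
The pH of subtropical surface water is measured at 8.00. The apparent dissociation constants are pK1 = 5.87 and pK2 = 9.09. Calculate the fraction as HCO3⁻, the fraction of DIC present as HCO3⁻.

α₁ = 0.919

α₁ = 1 / (1 + [H⁺]/K1 + K2/[H⁺]) = 1 / (1 + 10^-2.13 + 10^-1.09)
   = 1 / (1 + 0.0074131 + 0.081283) = 1/1.0887 = 0.9185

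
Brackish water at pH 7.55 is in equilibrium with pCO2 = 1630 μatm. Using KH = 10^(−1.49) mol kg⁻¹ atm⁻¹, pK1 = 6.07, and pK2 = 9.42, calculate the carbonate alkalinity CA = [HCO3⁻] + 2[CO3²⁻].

CA = 1.64 mmol/kg

[CO2*] = KH · pCO2 = 10^(−1.49) × 1630×10^-6 = 5.275×10^-5 mol/kg
α₀ = 1/(1 + K1/[H⁺] + K1K2/[H⁺]²) = 1/(1 + 10^+1.48 + 10^-0.39) = 0.03164
DIC = [CO2*]/α₀ = 5.275×10^-5 / 0.03164 = 1.667 mmol/kg
CA = (α₁ + 2α₂)·DIC = (0.9555 + 2×0.01289) × 1.667 = 1.64 mmol/kg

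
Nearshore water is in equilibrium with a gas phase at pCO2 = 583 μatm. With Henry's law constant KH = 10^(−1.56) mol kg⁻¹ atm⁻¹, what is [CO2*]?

[CO2*] = 16.1 μmol/kg

KH = 10^(−1.56) = 2.754×10^-2 mol kg⁻¹ atm⁻¹
[CO2*] = KH · pCO2 = 2.754×10^-2 × 583×10^-6 atm = 1.61×10^-5 mol/kg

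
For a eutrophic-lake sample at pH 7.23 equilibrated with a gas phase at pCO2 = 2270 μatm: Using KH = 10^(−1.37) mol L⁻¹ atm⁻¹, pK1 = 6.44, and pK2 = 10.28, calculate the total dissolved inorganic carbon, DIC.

[CO2*] = KH · pCO2 = 10^(−1.37) × 2270×10^-6 = 9.683×10^-5 mol/L
α₀ = 1/(1 + K1/[H⁺] + K1K2/[H⁺]²) = 1/(1 + 10^+0.79 + 10^-2.26) = 0.1394
DIC = [CO2*]/α₀ = 9.683×10^-5 / 0.1394 = 0.694 mmol/L

DIC = 0.694 mmol/L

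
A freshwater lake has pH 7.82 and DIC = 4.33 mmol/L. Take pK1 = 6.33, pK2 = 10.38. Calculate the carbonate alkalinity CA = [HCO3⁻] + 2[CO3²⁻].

CA = 4.21 mmol/L

CA = [HCO3⁻] + 2[CO3²⁻] = (α₁ + 2α₂)·DIC
At pH 7.82: [H⁺]/K1 = 10^-1.49 = 0.032359, K2/[H⁺] = 10^-2.56 = 0.0027542
α₁ = 1/(1 + 0.032359 + 0.0027542) = 1/1.0351 = 0.9661; α₂ = α₁·K2/[H⁺] = 0.002661
α₁ + 2α₂ = 0.9714
CA = 0.9714 × 4.33 = 4.21 mmol/L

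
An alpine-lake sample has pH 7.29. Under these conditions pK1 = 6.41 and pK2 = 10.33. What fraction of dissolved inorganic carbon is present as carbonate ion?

α₂ = 1 / (1 + [H⁺]/K2 + [H⁺]²/(K1K2)) = 1 / (1 + 10^+3.04 + 10^+2.16)
   = 1 / (1 + 1096.5 + 144.54) = 1/1242.0 = 0.0008051

α₂ = 0.000805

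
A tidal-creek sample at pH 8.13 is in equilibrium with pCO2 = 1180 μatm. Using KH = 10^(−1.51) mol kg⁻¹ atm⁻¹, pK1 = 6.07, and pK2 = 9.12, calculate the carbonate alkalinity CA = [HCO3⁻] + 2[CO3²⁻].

[CO2*] = KH · pCO2 = 10^(−1.51) × 1180×10^-6 = 3.647×10^-5 mol/kg
α₀ = 1/(1 + K1/[H⁺] + K1K2/[H⁺]²) = 1/(1 + 10^+2.06 + 10^+1.07) = 0.007839
DIC = [CO2*]/α₀ = 3.647×10^-5 / 0.007839 = 4.652 mmol/kg
CA = (α₁ + 2α₂)·DIC = (0.9001 + 2×0.09210) × 4.652 = 5.04 mmol/kg

CA = 5.04 mmol/kg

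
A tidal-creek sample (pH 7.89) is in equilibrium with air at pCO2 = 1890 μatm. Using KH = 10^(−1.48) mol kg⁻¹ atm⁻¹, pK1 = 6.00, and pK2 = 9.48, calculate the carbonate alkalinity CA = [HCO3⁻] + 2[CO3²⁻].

CA = 5.11 mmol/kg

[CO2*] = KH · pCO2 = 10^(−1.48) × 1890×10^-6 = 6.258×10^-5 mol/kg
α₀ = 1/(1 + K1/[H⁺] + K1K2/[H⁺]²) = 1/(1 + 10^+1.89 + 10^+0.30) = 0.01240
DIC = [CO2*]/α₀ = 6.258×10^-5 / 0.01240 = 5.046 mmol/kg
CA = (α₁ + 2α₂)·DIC = (0.9628 + 2×0.02475) × 5.046 = 5.11 mmol/kg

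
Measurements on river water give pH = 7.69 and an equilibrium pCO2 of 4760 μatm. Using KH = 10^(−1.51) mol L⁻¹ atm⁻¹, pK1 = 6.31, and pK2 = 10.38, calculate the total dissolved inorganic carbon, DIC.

DIC = 3.68 mmol/L

[CO2*] = KH · pCO2 = 10^(−1.51) × 4760×10^-6 = 1.471×10^-4 mol/L
α₀ = 1/(1 + K1/[H⁺] + K1K2/[H⁺]²) = 1/(1 + 10^+1.38 + 10^-1.31) = 0.03994
DIC = [CO2*]/α₀ = 1.471×10^-4 / 0.03994 = 3.68 mmol/L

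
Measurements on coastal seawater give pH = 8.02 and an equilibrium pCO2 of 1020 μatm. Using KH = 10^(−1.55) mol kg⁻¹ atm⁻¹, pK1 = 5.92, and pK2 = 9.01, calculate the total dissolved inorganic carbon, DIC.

DIC = 4.02 mmol/kg

[CO2*] = KH · pCO2 = 10^(−1.55) × 1020×10^-6 = 2.875×10^-5 mol/kg
α₀ = 1/(1 + K1/[H⁺] + K1K2/[H⁺]²) = 1/(1 + 10^+2.10 + 10^+1.11) = 0.007154
DIC = [CO2*]/α₀ = 2.875×10^-5 / 0.007154 = 4.02 mmol/kg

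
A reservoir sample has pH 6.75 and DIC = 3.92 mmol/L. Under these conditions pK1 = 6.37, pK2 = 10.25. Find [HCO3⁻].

α₁ = 1 / (1 + [H⁺]/K1 + K2/[H⁺]) = 1 / (1 + 10^-0.38 + 10^-3.50)
   = 1 / (1 + 0.41687 + 0.00031623) = 1/1.4172 = 0.7056
[HCO3⁻] = α₁ × DIC = 0.7056 × 3.92 = 2.77 mmol/L

[HCO3⁻] = 2.77 mmol/L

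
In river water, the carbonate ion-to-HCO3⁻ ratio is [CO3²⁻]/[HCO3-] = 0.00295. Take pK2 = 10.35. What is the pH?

From K2 = [H⁺][CO3²⁻]/[HCO3-]:  pH = pK2 + log₁₀([CO3²⁻]/[HCO3-])
log₁₀(0.00295) = -2.530
pH = 10.35 + (-2.530) = 7.82

pH = 7.82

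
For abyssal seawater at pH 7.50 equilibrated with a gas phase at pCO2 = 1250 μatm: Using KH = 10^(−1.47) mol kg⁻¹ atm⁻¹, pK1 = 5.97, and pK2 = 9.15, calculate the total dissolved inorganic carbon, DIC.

[CO2*] = KH · pCO2 = 10^(−1.47) × 1250×10^-6 = 4.236×10^-5 mol/kg
α₀ = 1/(1 + K1/[H⁺] + K1K2/[H⁺]²) = 1/(1 + 10^+1.53 + 10^-0.12) = 0.02806
DIC = [CO2*]/α₀ = 4.236×10^-5 / 0.02806 = 1.51 mmol/kg

DIC = 1.51 mmol/kg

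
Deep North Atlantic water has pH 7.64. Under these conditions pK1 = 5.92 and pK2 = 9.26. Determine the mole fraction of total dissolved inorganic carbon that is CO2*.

α₀ = 1 / (1 + K1/[H⁺] + K1K2/[H⁺]²) = 1 / (1 + 10^+1.72 + 10^+0.10)
   = 1 / (1 + 52.481 + 1.2589) = 1/54.740 = 0.01827

α₀ = 0.0183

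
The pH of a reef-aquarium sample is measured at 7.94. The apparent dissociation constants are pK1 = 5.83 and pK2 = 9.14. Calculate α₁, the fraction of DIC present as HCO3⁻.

α₁ = 0.934

α₁ = 1 / (1 + [H⁺]/K1 + K2/[H⁺]) = 1 / (1 + 10^-2.11 + 10^-1.20)
   = 1 / (1 + 0.0077625 + 0.063096) = 1/1.0709 = 0.9338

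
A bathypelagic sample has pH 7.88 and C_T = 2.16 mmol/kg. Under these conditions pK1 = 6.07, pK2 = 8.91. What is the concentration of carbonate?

α₂ = 1 / (1 + [H⁺]/K2 + [H⁺]²/(K1K2)) = 1 / (1 + 10^+1.03 + 10^-0.78)
   = 1 / (1 + 10.715 + 0.16596) = 1/11.881 = 0.08417
[CO3²⁻] = α₂ × DIC = 0.08417 × 2.16 = 0.182 mmol/kg

[CO3²⁻] = 0.182 mmol/kg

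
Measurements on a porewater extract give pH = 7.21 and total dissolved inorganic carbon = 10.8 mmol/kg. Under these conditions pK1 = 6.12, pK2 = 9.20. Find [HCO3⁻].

[HCO3⁻] = 9.89 mmol/kg

α₁ = 1 / (1 + [H⁺]/K1 + K2/[H⁺]) = 1 / (1 + 10^-1.09 + 10^-1.99)
   = 1 / (1 + 0.081283 + 0.010233) = 1/1.0915 = 0.9162
[HCO3⁻] = α₁ × DIC = 0.9162 × 10.8 = 9.89 mmol/kg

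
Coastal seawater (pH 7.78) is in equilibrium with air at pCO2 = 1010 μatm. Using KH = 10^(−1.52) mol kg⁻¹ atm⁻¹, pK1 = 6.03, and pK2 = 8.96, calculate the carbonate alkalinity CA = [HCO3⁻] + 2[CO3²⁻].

CA = 1.94 mmol/kg

[CO2*] = KH · pCO2 = 10^(−1.52) × 1010×10^-6 = 3.050×10^-5 mol/kg
α₀ = 1/(1 + K1/[H⁺] + K1K2/[H⁺]²) = 1/(1 + 10^+1.75 + 10^+0.57) = 0.01641
DIC = [CO2*]/α₀ = 3.050×10^-5 / 0.01641 = 1.859 mmol/kg
CA = (α₁ + 2α₂)·DIC = (0.9226 + 2×0.06096) × 1.859 = 1.94 mmol/kg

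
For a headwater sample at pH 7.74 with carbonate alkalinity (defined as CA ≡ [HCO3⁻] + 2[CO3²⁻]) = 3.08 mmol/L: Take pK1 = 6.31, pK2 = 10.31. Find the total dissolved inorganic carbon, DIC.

DIC = 3.19 mmol/L

CA = [HCO3⁻] + 2[CO3²⁻] = (α₁ + 2α₂)·DIC
At pH 7.74: [H⁺]/K1 = 10^-1.43 = 0.037154, K2/[H⁺] = 10^-2.57 = 0.0026915
α₁ = 1/(1 + 0.037154 + 0.0026915) = 1/1.0398 = 0.9617; α₂ = α₁·K2/[H⁺] = 0.002588
α₁ + 2α₂ = 0.9669
DIC = CA / (α₁ + 2α₂) = 3.08 / 0.9669 = 3.19 mmol/L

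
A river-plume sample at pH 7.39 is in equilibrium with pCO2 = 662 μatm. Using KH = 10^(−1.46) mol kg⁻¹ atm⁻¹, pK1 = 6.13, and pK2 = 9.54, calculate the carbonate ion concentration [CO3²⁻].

[CO2*] = KH · pCO2 = 10^(−1.46) × 662×10^-6 = 2.295×10^-5 mol/kg
α₀ = 1/(1 + K1/[H⁺] + K1K2/[H⁺]²) = 1/(1 + 10^+1.26 + 10^-0.89) = 0.05174
DIC = [CO2*]/α₀ = 2.295×10^-5 / 0.05174 = 0.4436 mmol/kg
[CO3²⁻] = α₂·DIC; α₂ = 0.006666, so [CO3²⁻] = 0.006666 × 0.4436 = 0.00296 mmol/kg = 2.96 μmol/kg

[CO3²⁻] = 2.96 μmol/kg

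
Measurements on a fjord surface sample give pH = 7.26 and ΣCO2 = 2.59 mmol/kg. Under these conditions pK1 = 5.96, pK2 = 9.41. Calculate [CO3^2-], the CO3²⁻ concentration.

α₂ = 1 / (1 + [H⁺]/K2 + [H⁺]²/(K1K2)) = 1 / (1 + 10^+2.15 + 10^+0.85)
   = 1 / (1 + 141.25 + 7.0795) = 1/149.33 = 0.006696
[CO3²⁻] = α₂ × DIC = 0.006696 × 2.59 = 0.0173 mmol/kg = 17.3 μmol/kg

[CO3²⁻] = 17.3 μmol/kg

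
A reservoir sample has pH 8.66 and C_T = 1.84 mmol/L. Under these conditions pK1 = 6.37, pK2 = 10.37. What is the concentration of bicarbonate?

[HCO3⁻] = 1.80 mmol/L

α₁ = 1 / (1 + [H⁺]/K1 + K2/[H⁺]) = 1 / (1 + 10^-2.29 + 10^-1.71)
   = 1 / (1 + 0.0051286 + 0.019498) = 1/1.0246 = 0.9760
[HCO3⁻] = α₁ × DIC = 0.9760 × 1.84 = 1.80 mmol/L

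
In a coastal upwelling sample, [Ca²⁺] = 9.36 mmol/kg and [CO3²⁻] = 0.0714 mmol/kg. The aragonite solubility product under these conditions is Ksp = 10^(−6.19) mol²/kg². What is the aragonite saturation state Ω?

Ω = 1.04

Ksp = 10^(−6.19) = 6.457×10^-7
Ω = [Ca²⁺][CO3²⁻]/Ksp = (9.36×10^-3)(0.0714×10^-3) / 6.457×10^-7 = 1.04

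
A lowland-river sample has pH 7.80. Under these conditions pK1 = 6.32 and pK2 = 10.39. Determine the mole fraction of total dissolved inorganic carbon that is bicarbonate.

α₁ = 0.966

α₁ = 1 / (1 + [H⁺]/K1 + K2/[H⁺]) = 1 / (1 + 10^-1.48 + 10^-2.59)
   = 1 / (1 + 0.033113 + 0.0025704) = 1/1.0357 = 0.9655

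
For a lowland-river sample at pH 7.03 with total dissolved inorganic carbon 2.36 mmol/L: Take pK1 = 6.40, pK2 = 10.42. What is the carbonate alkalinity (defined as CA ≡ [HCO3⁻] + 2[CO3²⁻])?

CA = [HCO3⁻] + 2[CO3²⁻] = (α₁ + 2α₂)·DIC
At pH 7.03: [H⁺]/K1 = 10^-0.63 = 0.23442, K2/[H⁺] = 10^-3.39 = 0.00040738
α₁ = 1/(1 + 0.23442 + 0.00040738) = 1/1.2348 = 0.8098; α₂ = α₁·K2/[H⁺] = 0.0003299
α₁ + 2α₂ = 0.8105
CA = 0.8105 × 2.36 = 1.91 mmol/L

CA = 1.91 mmol/L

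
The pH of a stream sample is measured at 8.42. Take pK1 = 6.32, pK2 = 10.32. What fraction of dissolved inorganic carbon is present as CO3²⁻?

α₂ = 0.0123

α₂ = 1 / (1 + [H⁺]/K2 + [H⁺]²/(K1K2)) = 1 / (1 + 10^+1.90 + 10^-0.20)
   = 1 / (1 + 79.433 + 0.63096) = 1/81.064 = 0.01234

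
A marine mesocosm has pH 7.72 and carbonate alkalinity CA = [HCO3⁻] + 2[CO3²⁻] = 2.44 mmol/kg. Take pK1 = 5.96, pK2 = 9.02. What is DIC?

DIC = 2.37 mmol/kg

CA = [HCO3⁻] + 2[CO3²⁻] = (α₁ + 2α₂)·DIC
At pH 7.72: [H⁺]/K1 = 10^-1.76 = 0.017378, K2/[H⁺] = 10^-1.30 = 0.050119
α₁ = 1/(1 + 0.017378 + 0.050119) = 1/1.0675 = 0.9368; α₂ = α₁·K2/[H⁺] = 0.04695
α₁ + 2α₂ = 1.0307
DIC = CA / (α₁ + 2α₂) = 2.44 / 1.0307 = 2.37 mmol/kg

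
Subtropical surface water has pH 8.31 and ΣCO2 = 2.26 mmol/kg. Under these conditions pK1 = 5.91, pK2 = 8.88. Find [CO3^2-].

[CO3²⁻] = 0.478 mmol/kg

α₂ = 1 / (1 + [H⁺]/K2 + [H⁺]²/(K1K2)) = 1 / (1 + 10^+0.57 + 10^-1.83)
   = 1 / (1 + 3.7154 + 0.014791) = 1/4.7301 = 0.2114
[CO3²⁻] = α₂ × DIC = 0.2114 × 2.26 = 0.478 mmol/kg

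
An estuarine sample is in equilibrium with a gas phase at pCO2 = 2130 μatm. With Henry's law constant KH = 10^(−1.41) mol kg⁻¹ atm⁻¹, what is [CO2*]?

[CO2*] = 82.9 μmol/kg

KH = 10^(−1.41) = 3.890×10^-2 mol kg⁻¹ atm⁻¹
[CO2*] = KH · pCO2 = 3.890×10^-2 × 2130×10^-6 atm = 8.29×10^-5 mol/kg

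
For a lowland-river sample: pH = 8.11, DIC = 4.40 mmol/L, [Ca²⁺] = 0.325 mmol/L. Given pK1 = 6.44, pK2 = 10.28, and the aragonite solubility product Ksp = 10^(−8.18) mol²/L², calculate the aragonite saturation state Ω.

α₂ = 1 / (1 + [H⁺]/K2 + [H⁺]²/(K1K2)) = 1 / (1 + 10^+2.17 + 10^+0.50)
   = 1 / (1 + 147.91 + 3.1623) = 1/152.07 = 0.006576
[CO3²⁻] = α₂ × DIC = 0.006576 × 4.40 = 0.02893 mmol/L
Ksp = 10^(−8.18) = 6.607×10^-9
Ω = [Ca²⁺][CO3²⁻]/Ksp = (0.325×10^-3)(2.893×10^-5) / 6.607×10^-9 = 1.42

Ω = 1.42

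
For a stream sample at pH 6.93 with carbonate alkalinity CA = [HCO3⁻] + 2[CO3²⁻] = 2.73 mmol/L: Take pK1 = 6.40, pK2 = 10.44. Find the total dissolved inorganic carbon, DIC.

DIC = 3.53 mmol/L

CA = [HCO3⁻] + 2[CO3²⁻] = (α₁ + 2α₂)·DIC
At pH 6.93: [H⁺]/K1 = 10^-0.53 = 0.29512, K2/[H⁺] = 10^-3.51 = 0.00030903
α₁ = 1/(1 + 0.29512 + 0.00030903) = 1/1.2954 = 0.7719; α₂ = α₁·K2/[H⁺] = 0.0002386
α₁ + 2α₂ = 0.7724
DIC = CA / (α₁ + 2α₂) = 2.73 / 0.7724 = 3.53 mmol/L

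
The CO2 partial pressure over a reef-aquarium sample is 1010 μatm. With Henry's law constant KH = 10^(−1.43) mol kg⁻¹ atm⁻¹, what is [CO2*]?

[CO2*] = 37.5 μmol/kg

KH = 10^(−1.43) = 3.715×10^-2 mol kg⁻¹ atm⁻¹
[CO2*] = KH · pCO2 = 3.715×10^-2 × 1010×10^-6 atm = 3.75×10^-5 mol/kg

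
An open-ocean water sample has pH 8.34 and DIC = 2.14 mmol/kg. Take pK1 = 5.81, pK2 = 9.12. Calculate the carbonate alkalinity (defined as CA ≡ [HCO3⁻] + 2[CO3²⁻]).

CA = [HCO3⁻] + 2[CO3²⁻] = (α₁ + 2α₂)·DIC
At pH 8.34: [H⁺]/K1 = 10^-2.53 = 0.0029512, K2/[H⁺] = 10^-0.78 = 0.16596
α₁ = 1/(1 + 0.0029512 + 0.16596) = 1/1.1689 = 0.8555; α₂ = α₁·K2/[H⁺] = 0.1420
α₁ + 2α₂ = 1.1395
CA = 1.1395 × 2.14 = 2.44 mmol/kg

CA = 2.44 mmol/kg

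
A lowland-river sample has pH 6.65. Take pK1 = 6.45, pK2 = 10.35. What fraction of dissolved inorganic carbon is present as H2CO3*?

α₀ = 0.387

α₀ = 1 / (1 + K1/[H⁺] + K1K2/[H⁺]²) = 1 / (1 + 10^+0.20 + 10^-3.50)
   = 1 / (1 + 1.5849 + 0.00031623) = 1/2.5852 = 0.3868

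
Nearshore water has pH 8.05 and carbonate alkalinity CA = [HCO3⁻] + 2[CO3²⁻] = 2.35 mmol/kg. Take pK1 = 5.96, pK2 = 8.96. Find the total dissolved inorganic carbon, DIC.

CA = [HCO3⁻] + 2[CO3²⁻] = (α₁ + 2α₂)·DIC
At pH 8.05: [H⁺]/K1 = 10^-2.09 = 0.0081283, K2/[H⁺] = 10^-0.91 = 0.12303
α₁ = 1/(1 + 0.0081283 + 0.12303) = 1/1.1312 = 0.8841; α₂ = α₁·K2/[H⁺] = 0.1088
α₁ + 2α₂ = 1.1016
DIC = CA / (α₁ + 2α₂) = 2.35 / 1.1016 = 2.13 mmol/kg

DIC = 2.13 mmol/kg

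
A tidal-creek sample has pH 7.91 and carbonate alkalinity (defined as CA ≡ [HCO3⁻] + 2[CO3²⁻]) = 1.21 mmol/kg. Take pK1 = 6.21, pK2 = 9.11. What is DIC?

CA = [HCO3⁻] + 2[CO3²⁻] = (α₁ + 2α₂)·DIC
At pH 7.91: [H⁺]/K1 = 10^-1.70 = 0.019953, K2/[H⁺] = 10^-1.20 = 0.063096
α₁ = 1/(1 + 0.019953 + 0.063096) = 1/1.0830 = 0.9233; α₂ = α₁·K2/[H⁺] = 0.05826
α₁ + 2α₂ = 1.0398
DIC = CA / (α₁ + 2α₂) = 1.21 / 1.0398 = 1.16 mmol/kg

DIC = 1.16 mmol/kg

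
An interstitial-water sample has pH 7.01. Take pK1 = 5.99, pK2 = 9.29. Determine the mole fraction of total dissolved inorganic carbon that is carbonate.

α₂ = 1 / (1 + [H⁺]/K2 + [H⁺]²/(K1K2)) = 1 / (1 + 10^+2.28 + 10^+1.26)
   = 1 / (1 + 190.55 + 18.197) = 1/209.74 = 0.004768

α₂ = 0.00477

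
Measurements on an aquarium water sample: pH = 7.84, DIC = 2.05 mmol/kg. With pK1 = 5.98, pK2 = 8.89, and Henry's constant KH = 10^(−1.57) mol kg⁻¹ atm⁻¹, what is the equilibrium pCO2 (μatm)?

pCO2 = 953 μatm

α₀ = 1 / (1 + K1/[H⁺] + K1K2/[H⁺]²) = 1 / (1 + 10^+1.86 + 10^+0.81)
   = 1 / (1 + 72.444 + 6.4565) = 1/79.900 = 0.01252
[CO2*] = α₀ × DIC = 0.01252 × 2.05 = 0.02566 mmol/kg
pCO2 = [CO2*]/KH = 2.566×10^-5 / 2.692×10^-2 = 953 μatm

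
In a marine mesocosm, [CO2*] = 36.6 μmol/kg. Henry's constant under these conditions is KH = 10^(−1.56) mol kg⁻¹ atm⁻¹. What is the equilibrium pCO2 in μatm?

KH = 10^(−1.56) = 2.754×10^-2 mol kg⁻¹ atm⁻¹
pCO2 = [CO2*]/KH = 36.6×10^-6 / 2.754×10^-2 = 1.33×10^-3 atm = 1330 μatm

pCO2 = 1330 μatm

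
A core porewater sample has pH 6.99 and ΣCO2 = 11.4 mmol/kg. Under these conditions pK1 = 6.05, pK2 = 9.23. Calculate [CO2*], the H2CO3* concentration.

[CO2*] = 1.17 mmol/kg

α₀ = 1 / (1 + K1/[H⁺] + K1K2/[H⁺]²) = 1 / (1 + 10^+0.94 + 10^-1.30)
   = 1 / (1 + 8.7096 + 0.050119) = 1/9.7598 = 0.1025
[CO2*] = α₀ × DIC = 0.1025 × 11.4 = 1.17 mmol/kg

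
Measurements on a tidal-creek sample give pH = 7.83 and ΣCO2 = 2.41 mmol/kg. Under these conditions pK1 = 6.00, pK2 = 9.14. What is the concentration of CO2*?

α₀ = 1 / (1 + K1/[H⁺] + K1K2/[H⁺]²) = 1 / (1 + 10^+1.83 + 10^+0.52)
   = 1 / (1 + 67.608 + 3.3113) = 1/71.920 = 0.01390
[CO2*] = α₀ × DIC = 0.01390 × 2.41 = 0.0335 mmol/kg

[CO2*] = 0.0335 mmol/kg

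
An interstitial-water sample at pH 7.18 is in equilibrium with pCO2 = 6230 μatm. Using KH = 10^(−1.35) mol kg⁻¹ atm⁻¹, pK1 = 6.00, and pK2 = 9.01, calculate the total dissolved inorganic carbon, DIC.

DIC = 4.55 mmol/kg

[CO2*] = KH · pCO2 = 10^(−1.35) × 6230×10^-6 = 2.783×10^-4 mol/kg
α₀ = 1/(1 + K1/[H⁺] + K1K2/[H⁺]²) = 1/(1 + 10^+1.18 + 10^-0.65) = 0.06113
DIC = [CO2*]/α₀ = 2.783×10^-4 / 0.06113 = 4.55 mmol/kg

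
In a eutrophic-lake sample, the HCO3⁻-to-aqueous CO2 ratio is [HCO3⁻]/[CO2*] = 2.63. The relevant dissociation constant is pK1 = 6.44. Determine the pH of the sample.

pH = 6.86

From K1 = [H⁺][HCO3⁻]/[CO2*]:  pH = pK1 + log₁₀([HCO3⁻]/[CO2*])
log₁₀(2.63) = +0.420
pH = 6.44 + (+0.420) = 6.86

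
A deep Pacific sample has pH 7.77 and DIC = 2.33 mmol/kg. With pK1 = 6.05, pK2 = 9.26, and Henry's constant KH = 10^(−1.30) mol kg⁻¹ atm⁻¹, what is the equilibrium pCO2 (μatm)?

pCO2 = 843 μatm

α₀ = 1 / (1 + K1/[H⁺] + K1K2/[H⁺]²) = 1 / (1 + 10^+1.72 + 10^+0.23)
   = 1 / (1 + 52.481 + 1.6982) = 1/55.179 = 0.01812
[CO2*] = α₀ × DIC = 0.01812 × 2.33 = 0.04223 mmol/kg
pCO2 = [CO2*]/KH = 4.223×10^-5 / 5.012×10^-2 = 843 μatm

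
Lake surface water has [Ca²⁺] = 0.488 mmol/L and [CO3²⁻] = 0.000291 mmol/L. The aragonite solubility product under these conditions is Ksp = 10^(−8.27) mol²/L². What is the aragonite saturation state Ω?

Ksp = 10^(−8.27) = 5.370×10^-9
Ω = [Ca²⁺][CO3²⁻]/Ksp = (0.488×10^-3)(0.000291×10^-3) / 5.370×10^-9 = 0.0264

Ω = 0.0264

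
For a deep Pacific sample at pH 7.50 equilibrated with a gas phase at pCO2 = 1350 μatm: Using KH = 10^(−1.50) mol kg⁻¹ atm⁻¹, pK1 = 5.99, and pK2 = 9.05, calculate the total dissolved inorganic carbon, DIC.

DIC = 1.46 mmol/kg

[CO2*] = KH · pCO2 = 10^(−1.50) × 1350×10^-6 = 4.269×10^-5 mol/kg
α₀ = 1/(1 + K1/[H⁺] + K1K2/[H⁺]²) = 1/(1 + 10^+1.51 + 10^-0.04) = 0.02918
DIC = [CO2*]/α₀ = 4.269×10^-5 / 0.02918 = 1.46 mmol/kg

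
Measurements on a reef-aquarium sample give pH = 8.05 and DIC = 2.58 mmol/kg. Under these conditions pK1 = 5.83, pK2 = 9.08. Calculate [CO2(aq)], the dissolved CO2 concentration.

α₀ = 1 / (1 + K1/[H⁺] + K1K2/[H⁺]²) = 1 / (1 + 10^+2.22 + 10^+1.19)
   = 1 / (1 + 165.96 + 15.488) = 1/182.45 = 0.005481
[CO2*] = α₀ × DIC = 0.005481 × 2.58 = 0.0141 mmol/kg = 14.1 μmol/kg

[CO2*] = 14.1 μmol/kg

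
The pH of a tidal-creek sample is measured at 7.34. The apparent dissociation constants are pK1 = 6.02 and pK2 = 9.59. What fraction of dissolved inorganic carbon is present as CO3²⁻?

α₂ = 0.00534

α₂ = 1 / (1 + [H⁺]/K2 + [H⁺]²/(K1K2)) = 1 / (1 + 10^+2.25 + 10^+0.93)
   = 1 / (1 + 177.83 + 8.5114) = 1/187.34 = 0.005338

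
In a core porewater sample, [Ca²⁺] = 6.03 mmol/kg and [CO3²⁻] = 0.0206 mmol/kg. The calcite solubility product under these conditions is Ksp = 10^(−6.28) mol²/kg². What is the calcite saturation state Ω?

Ksp = 10^(−6.28) = 5.248×10^-7
Ω = [Ca²⁺][CO3²⁻]/Ksp = (6.03×10^-3)(0.0206×10^-3) / 5.248×10^-7 = 0.237

Ω = 0.237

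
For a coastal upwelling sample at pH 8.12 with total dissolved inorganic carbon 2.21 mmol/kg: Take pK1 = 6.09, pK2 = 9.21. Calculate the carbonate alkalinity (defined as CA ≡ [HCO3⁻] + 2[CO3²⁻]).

CA = [HCO3⁻] + 2[CO3²⁻] = (α₁ + 2α₂)·DIC
At pH 8.12: [H⁺]/K1 = 10^-2.03 = 0.0093325, K2/[H⁺] = 10^-1.09 = 0.081283
α₁ = 1/(1 + 0.0093325 + 0.081283) = 1/1.0906 = 0.9169; α₂ = α₁·K2/[H⁺] = 0.07453
α₁ + 2α₂ = 1.0660
CA = 1.0660 × 2.21 = 2.36 mmol/kg

CA = 2.36 mmol/kg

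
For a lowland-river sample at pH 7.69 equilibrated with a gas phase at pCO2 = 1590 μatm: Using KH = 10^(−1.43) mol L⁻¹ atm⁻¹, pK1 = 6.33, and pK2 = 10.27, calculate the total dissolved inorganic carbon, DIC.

[CO2*] = KH · pCO2 = 10^(−1.43) × 1590×10^-6 = 5.907×10^-5 mol/L
α₀ = 1/(1 + K1/[H⁺] + K1K2/[H⁺]²) = 1/(1 + 10^+1.36 + 10^-1.22) = 0.04172
DIC = [CO2*]/α₀ = 5.907×10^-5 / 0.04172 = 1.42 mmol/L

DIC = 1.42 mmol/L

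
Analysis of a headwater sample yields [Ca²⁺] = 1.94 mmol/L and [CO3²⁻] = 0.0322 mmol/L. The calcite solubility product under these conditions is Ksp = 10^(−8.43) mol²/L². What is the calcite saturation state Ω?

Ω = 16.8

Ksp = 10^(−8.43) = 3.715×10^-9
Ω = [Ca²⁺][CO3²⁻]/Ksp = (1.94×10^-3)(0.0322×10^-3) / 3.715×10^-9 = 16.8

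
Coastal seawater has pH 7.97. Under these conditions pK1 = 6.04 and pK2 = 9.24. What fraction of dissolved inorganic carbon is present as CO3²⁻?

α₂ = 1 / (1 + [H⁺]/K2 + [H⁺]²/(K1K2)) = 1 / (1 + 10^+1.27 + 10^-0.66)
   = 1 / (1 + 18.621 + 0.21878) = 1/19.840 = 0.05040

α₂ = 0.0504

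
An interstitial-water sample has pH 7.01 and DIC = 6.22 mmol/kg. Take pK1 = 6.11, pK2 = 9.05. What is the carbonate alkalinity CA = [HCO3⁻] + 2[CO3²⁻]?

CA = [HCO3⁻] + 2[CO3²⁻] = (α₁ + 2α₂)·DIC
At pH 7.01: [H⁺]/K1 = 10^-0.90 = 0.12589, K2/[H⁺] = 10^-2.04 = 0.0091201
α₁ = 1/(1 + 0.12589 + 0.0091201) = 1/1.1350 = 0.8810; α₂ = α₁·K2/[H⁺] = 0.008035
α₁ + 2α₂ = 0.8971
CA = 0.8971 × 6.22 = 5.58 mmol/kg

CA = 5.58 mmol/kg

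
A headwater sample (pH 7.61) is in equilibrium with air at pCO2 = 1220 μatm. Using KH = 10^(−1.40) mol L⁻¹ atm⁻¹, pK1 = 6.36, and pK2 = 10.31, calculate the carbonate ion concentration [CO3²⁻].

[CO3²⁻] = 1.72 μmol/L

[CO2*] = KH · pCO2 = 10^(−1.40) × 1220×10^-6 = 4.857×10^-5 mol/L
α₀ = 1/(1 + K1/[H⁺] + K1K2/[H⁺]²) = 1/(1 + 10^+1.25 + 10^-1.45) = 0.05314
DIC = [CO2*]/α₀ = 4.857×10^-5 / 0.05314 = 0.9140 mmol/L
[CO3²⁻] = α₂·DIC; α₂ = 0.001885, so [CO3²⁻] = 0.001885 × 0.9140 = 0.00172 mmol/L = 1.72 μmol/L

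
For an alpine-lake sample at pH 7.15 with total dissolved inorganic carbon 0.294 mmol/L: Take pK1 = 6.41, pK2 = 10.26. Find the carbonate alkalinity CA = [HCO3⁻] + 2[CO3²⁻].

CA = [HCO3⁻] + 2[CO3²⁻] = (α₁ + 2α₂)·DIC
At pH 7.15: [H⁺]/K1 = 10^-0.74 = 0.18197, K2/[H⁺] = 10^-3.11 = 0.00077625
α₁ = 1/(1 + 0.18197 + 0.00077625) = 1/1.1827 = 0.8455; α₂ = α₁·K2/[H⁺] = 0.0006563
α₁ + 2α₂ = 0.8468
CA = 0.8468 × 0.294 = 0.249 mmol/L

CA = 0.249 mmol/L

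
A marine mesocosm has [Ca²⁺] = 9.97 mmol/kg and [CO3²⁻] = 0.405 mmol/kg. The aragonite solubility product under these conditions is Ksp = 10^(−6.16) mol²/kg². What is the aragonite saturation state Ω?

Ω = 5.84

Ksp = 10^(−6.16) = 6.918×10^-7
Ω = [Ca²⁺][CO3²⁻]/Ksp = (9.97×10^-3)(0.405×10^-3) / 6.918×10^-7 = 5.84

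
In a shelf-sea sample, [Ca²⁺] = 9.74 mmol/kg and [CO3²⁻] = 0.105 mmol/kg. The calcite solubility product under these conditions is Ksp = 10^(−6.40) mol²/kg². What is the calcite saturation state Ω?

Ksp = 10^(−6.40) = 3.981×10^-7
Ω = [Ca²⁺][CO3²⁻]/Ksp = (9.74×10^-3)(0.105×10^-3) / 3.981×10^-7 = 2.57

Ω = 2.57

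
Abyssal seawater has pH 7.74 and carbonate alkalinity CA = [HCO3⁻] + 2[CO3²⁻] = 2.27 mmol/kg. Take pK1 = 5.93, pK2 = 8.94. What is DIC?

DIC = 2.17 mmol/kg

CA = [HCO3⁻] + 2[CO3²⁻] = (α₁ + 2α₂)·DIC
At pH 7.74: [H⁺]/K1 = 10^-1.81 = 0.015488, K2/[H⁺] = 10^-1.20 = 0.063096
α₁ = 1/(1 + 0.015488 + 0.063096) = 1/1.0786 = 0.9271; α₂ = α₁·K2/[H⁺] = 0.05850
α₁ + 2α₂ = 1.0441
DIC = CA / (α₁ + 2α₂) = 2.27 / 1.0441 = 2.17 mmol/kg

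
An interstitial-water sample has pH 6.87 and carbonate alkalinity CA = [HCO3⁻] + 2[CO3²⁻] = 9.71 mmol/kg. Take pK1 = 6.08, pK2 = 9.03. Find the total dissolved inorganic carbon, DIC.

DIC = 11.2 mmol/kg

CA = [HCO3⁻] + 2[CO3²⁻] = (α₁ + 2α₂)·DIC
At pH 6.87: [H⁺]/K1 = 10^-0.79 = 0.16218, K2/[H⁺] = 10^-2.16 = 0.0069183
α₁ = 1/(1 + 0.16218 + 0.0069183) = 1/1.1691 = 0.8554; α₂ = α₁·K2/[H⁺] = 0.005918
α₁ + 2α₂ = 0.8672
DIC = CA / (α₁ + 2α₂) = 9.71 / 0.8672 = 11.2 mmol/kg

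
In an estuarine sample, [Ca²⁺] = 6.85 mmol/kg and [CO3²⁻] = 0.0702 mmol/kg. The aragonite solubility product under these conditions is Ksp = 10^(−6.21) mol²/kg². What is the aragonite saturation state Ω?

Ω = 0.780

Ksp = 10^(−6.21) = 6.166×10^-7
Ω = [Ca²⁺][CO3²⁻]/Ksp = (6.85×10^-3)(0.0702×10^-3) / 6.166×10^-7 = 0.780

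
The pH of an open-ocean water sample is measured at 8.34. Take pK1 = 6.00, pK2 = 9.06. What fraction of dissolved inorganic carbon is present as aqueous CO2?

α₀ = 0.00382

α₀ = 1 / (1 + K1/[H⁺] + K1K2/[H⁺]²) = 1 / (1 + 10^+2.34 + 10^+1.62)
   = 1 / (1 + 218.78 + 41.687) = 1/261.46 = 0.003825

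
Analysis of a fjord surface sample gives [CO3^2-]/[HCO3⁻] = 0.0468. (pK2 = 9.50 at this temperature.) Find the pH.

pH = 8.17

From K2 = [H⁺][CO3^2-]/[HCO3⁻]:  pH = pK2 + log₁₀([CO3^2-]/[HCO3⁻])
log₁₀(0.0468) = -1.330
pH = 9.50 + (-1.330) = 8.17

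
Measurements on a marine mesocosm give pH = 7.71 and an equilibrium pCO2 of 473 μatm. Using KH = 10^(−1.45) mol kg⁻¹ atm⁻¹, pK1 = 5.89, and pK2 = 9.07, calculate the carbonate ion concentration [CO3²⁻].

[CO3²⁻] = 0.0484 mmol/kg

[CO2*] = KH · pCO2 = 10^(−1.45) × 473×10^-6 = 1.678×10^-5 mol/kg
α₀ = 1/(1 + K1/[H⁺] + K1K2/[H⁺]²) = 1/(1 + 10^+1.82 + 10^+0.46) = 0.01430
DIC = [CO2*]/α₀ = 1.678×10^-5 / 0.01430 = 1.174 mmol/kg
[CO3²⁻] = α₂·DIC; α₂ = 0.04123, so [CO3²⁻] = 0.04123 × 1.174 = 0.0484 mmol/kg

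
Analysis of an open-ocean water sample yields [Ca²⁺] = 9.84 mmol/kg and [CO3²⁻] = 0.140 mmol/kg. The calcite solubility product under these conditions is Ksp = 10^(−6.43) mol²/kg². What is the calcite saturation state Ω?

Ω = 3.71

Ksp = 10^(−6.43) = 3.715×10^-7
Ω = [Ca²⁺][CO3²⁻]/Ksp = (9.84×10^-3)(0.140×10^-3) / 3.715×10^-7 = 3.71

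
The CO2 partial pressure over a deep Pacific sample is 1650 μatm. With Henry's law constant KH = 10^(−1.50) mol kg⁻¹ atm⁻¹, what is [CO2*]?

KH = 10^(−1.50) = 3.162×10^-2 mol kg⁻¹ atm⁻¹
[CO2*] = KH · pCO2 = 3.162×10^-2 × 1650×10^-6 atm = 5.22×10^-5 mol/kg

[CO2*] = 52.2 μmol/kg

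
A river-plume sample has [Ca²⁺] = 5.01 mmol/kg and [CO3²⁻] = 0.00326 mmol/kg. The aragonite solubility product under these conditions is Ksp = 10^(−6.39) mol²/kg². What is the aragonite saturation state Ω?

Ω = 0.0401

Ksp = 10^(−6.39) = 4.074×10^-7
Ω = [Ca²⁺][CO3²⁻]/Ksp = (5.01×10^-3)(0.00326×10^-3) / 4.074×10^-7 = 0.0401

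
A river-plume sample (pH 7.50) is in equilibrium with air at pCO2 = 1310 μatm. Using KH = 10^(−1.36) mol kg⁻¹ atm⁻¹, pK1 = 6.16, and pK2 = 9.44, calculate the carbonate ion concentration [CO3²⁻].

[CO3²⁻] = 14.4 μmol/kg

[CO2*] = KH · pCO2 = 10^(−1.36) × 1310×10^-6 = 5.718×10^-5 mol/kg
α₀ = 1/(1 + K1/[H⁺] + K1K2/[H⁺]²) = 1/(1 + 10^+1.34 + 10^-0.60) = 0.04324
DIC = [CO2*]/α₀ = 5.718×10^-5 / 0.04324 = 1.323 mmol/kg
[CO3²⁻] = α₂·DIC; α₂ = 0.01086, so [CO3²⁻] = 0.01086 × 1.323 = 0.0144 mmol/kg = 14.4 μmol/kg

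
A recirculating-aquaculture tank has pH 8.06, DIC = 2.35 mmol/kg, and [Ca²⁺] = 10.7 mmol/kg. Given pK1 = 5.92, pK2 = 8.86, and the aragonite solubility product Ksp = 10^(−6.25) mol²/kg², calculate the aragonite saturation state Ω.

α₂ = 1 / (1 + [H⁺]/K2 + [H⁺]²/(K1K2)) = 1 / (1 + 10^+0.80 + 10^-1.34)
   = 1 / (1 + 6.3096 + 0.045709) = 1/7.3553 = 0.1360
[CO3²⁻] = α₂ × DIC = 0.1360 × 2.35 = 0.3195 mmol/kg
Ksp = 10^(−6.25) = 5.623×10^-7
Ω = [Ca²⁺][CO3²⁻]/Ksp = (10.7×10^-3)(3.195×10^-4) / 5.623×10^-7 = 6.08

Ω = 6.08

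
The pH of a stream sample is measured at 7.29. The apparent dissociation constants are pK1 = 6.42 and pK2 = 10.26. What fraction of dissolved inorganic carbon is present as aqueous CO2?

α₀ = 0.119

α₀ = 1 / (1 + K1/[H⁺] + K1K2/[H⁺]²) = 1 / (1 + 10^+0.87 + 10^-2.10)
   = 1 / (1 + 7.4131 + 0.0079433) = 1/8.4210 = 0.1188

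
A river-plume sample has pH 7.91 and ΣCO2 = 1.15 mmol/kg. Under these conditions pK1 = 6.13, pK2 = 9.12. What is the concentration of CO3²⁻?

α₂ = 1 / (1 + [H⁺]/K2 + [H⁺]²/(K1K2)) = 1 / (1 + 10^+1.21 + 10^-0.57)
   = 1 / (1 + 16.218 + 0.26915) = 1/17.487 = 0.05718
[CO3²⁻] = α₂ × DIC = 0.05718 × 1.15 = 0.0658 mmol/kg

[CO3²⁻] = 0.0658 mmol/kg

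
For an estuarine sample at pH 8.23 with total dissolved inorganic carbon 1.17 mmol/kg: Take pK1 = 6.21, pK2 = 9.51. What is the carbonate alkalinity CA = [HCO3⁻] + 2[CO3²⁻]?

CA = [HCO3⁻] + 2[CO3²⁻] = (α₁ + 2α₂)·DIC
At pH 8.23: [H⁺]/K1 = 10^-2.02 = 0.0095499, K2/[H⁺] = 10^-1.28 = 0.052481
α₁ = 1/(1 + 0.0095499 + 0.052481) = 1/1.0620 = 0.9416; α₂ = α₁·K2/[H⁺] = 0.04942
α₁ + 2α₂ = 1.0404
CA = 1.0404 × 1.17 = 1.22 mmol/kg

CA = 1.22 mmol/kg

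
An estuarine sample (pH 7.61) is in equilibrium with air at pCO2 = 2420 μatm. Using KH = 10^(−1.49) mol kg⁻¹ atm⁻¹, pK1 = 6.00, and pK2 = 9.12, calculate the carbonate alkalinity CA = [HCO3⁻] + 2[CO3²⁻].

CA = 3.39 mmol/kg

[CO2*] = KH · pCO2 = 10^(−1.49) × 2420×10^-6 = 7.831×10^-5 mol/kg
α₀ = 1/(1 + K1/[H⁺] + K1K2/[H⁺]²) = 1/(1 + 10^+1.61 + 10^+0.10) = 0.02326
DIC = [CO2*]/α₀ = 7.831×10^-5 / 0.02326 = 3.367 mmol/kg
CA = (α₁ + 2α₂)·DIC = (0.9475 + 2×0.02928) × 3.367 = 3.39 mmol/kg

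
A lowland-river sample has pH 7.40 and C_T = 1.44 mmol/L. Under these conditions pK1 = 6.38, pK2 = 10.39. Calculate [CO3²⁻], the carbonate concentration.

[CO3²⁻] = 1.34 μmol/L

α₂ = 1 / (1 + [H⁺]/K2 + [H⁺]²/(K1K2)) = 1 / (1 + 10^+2.99 + 10^+1.97)
   = 1 / (1 + 977.24 + 93.325) = 1/1071.6 = 0.0009332
[CO3²⁻] = α₂ × DIC = 0.0009332 × 1.44 = 0.00134 mmol/L = 1.34 μmol/L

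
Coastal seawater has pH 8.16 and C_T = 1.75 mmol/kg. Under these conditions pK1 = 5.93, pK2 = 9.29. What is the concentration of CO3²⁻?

[CO3²⁻] = 0.120 mmol/kg

α₂ = 1 / (1 + [H⁺]/K2 + [H⁺]²/(K1K2)) = 1 / (1 + 10^+1.13 + 10^-1.10)
   = 1 / (1 + 13.490 + 0.079433) = 1/14.569 = 0.06864
[CO3²⁻] = α₂ × DIC = 0.06864 × 1.75 = 0.120 mmol/kg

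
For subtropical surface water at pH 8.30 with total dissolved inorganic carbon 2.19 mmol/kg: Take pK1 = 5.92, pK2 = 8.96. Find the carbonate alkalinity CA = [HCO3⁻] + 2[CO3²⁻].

CA = 2.57 mmol/kg

CA = [HCO3⁻] + 2[CO3²⁻] = (α₁ + 2α₂)·DIC
At pH 8.30: [H⁺]/K1 = 10^-2.38 = 0.0041687, K2/[H⁺] = 10^-0.66 = 0.21878
α₁ = 1/(1 + 0.0041687 + 0.21878) = 1/1.2229 = 0.8177; α₂ = α₁·K2/[H⁺] = 0.1789
α₁ + 2α₂ = 1.1755
CA = 1.1755 × 2.19 = 2.57 mmol/kg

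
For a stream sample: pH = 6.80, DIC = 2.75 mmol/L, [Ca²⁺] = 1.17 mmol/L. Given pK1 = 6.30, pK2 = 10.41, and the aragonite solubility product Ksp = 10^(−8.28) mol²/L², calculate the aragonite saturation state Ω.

α₂ = 1 / (1 + [H⁺]/K2 + [H⁺]²/(K1K2)) = 1 / (1 + 10^+3.61 + 10^+3.11)
   = 1 / (1 + 4073.8 + 1288.2) = 1/5363.1 = 0.0001865
[CO3²⁻] = α₂ × DIC = 0.0001865 × 2.75 = 0.0005128 mmol/L = 0.5128 μmol/L
Ksp = 10^(−8.28) = 5.248×10^-9
Ω = [Ca²⁺][CO3²⁻]/Ksp = (1.17×10^-3)(5.128×10^-7) / 5.248×10^-9 = 0.114

Ω = 0.114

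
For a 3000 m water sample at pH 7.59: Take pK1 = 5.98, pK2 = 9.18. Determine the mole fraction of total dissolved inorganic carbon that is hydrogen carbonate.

α₁ = 0.952

α₁ = 1 / (1 + [H⁺]/K1 + K2/[H⁺]) = 1 / (1 + 10^-1.61 + 10^-1.59)
   = 1 / (1 + 0.024547 + 0.025704) = 1/1.0503 = 0.9522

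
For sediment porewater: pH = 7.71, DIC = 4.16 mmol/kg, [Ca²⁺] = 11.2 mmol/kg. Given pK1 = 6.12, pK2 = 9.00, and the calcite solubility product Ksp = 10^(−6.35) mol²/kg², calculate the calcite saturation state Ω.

Ω = 4.97

α₂ = 1 / (1 + [H⁺]/K2 + [H⁺]²/(K1K2)) = 1 / (1 + 10^+1.29 + 10^-0.30)
   = 1 / (1 + 19.498 + 0.50119) = 1/21.000 = 0.04762
[CO3²⁻] = α₂ × DIC = 0.04762 × 4.16 = 0.1981 mmol/kg
Ksp = 10^(−6.35) = 4.467×10^-7
Ω = [Ca²⁺][CO3²⁻]/Ksp = (11.2×10^-3)(1.981×10^-4) / 4.467×10^-7 = 4.97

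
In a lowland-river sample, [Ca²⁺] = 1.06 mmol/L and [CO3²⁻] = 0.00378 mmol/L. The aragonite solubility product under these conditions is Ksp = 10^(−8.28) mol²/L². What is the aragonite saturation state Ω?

Ω = 0.763

Ksp = 10^(−8.28) = 5.248×10^-9
Ω = [Ca²⁺][CO3²⁻]/Ksp = (1.06×10^-3)(0.00378×10^-3) / 5.248×10^-9 = 0.763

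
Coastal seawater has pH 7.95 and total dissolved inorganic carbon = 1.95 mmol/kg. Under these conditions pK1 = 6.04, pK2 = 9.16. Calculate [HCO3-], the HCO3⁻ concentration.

[HCO3⁻] = 1.82 mmol/kg

α₁ = 1 / (1 + [H⁺]/K1 + K2/[H⁺]) = 1 / (1 + 10^-1.91 + 10^-1.21)
   = 1 / (1 + 0.012303 + 0.061660) = 1/1.0740 = 0.9311
[HCO3⁻] = α₁ × DIC = 0.9311 × 1.95 = 1.82 mmol/kg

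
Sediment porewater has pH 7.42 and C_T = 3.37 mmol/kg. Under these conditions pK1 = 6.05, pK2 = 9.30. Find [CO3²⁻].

α₂ = 1 / (1 + [H⁺]/K2 + [H⁺]²/(K1K2)) = 1 / (1 + 10^+1.88 + 10^+0.51)
   = 1 / (1 + 75.858 + 3.2359) = 1/80.094 = 0.01249
[CO3²⁻] = α₂ × DIC = 0.01249 × 3.37 = 0.0421 mmol/kg

[CO3²⁻] = 0.0421 mmol/kg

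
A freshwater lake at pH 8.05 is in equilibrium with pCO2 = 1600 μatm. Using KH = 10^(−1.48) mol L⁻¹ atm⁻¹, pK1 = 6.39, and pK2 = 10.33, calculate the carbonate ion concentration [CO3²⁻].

[CO2*] = KH · pCO2 = 10^(−1.48) × 1600×10^-6 = 5.298×10^-5 mol/L
α₀ = 1/(1 + K1/[H⁺] + K1K2/[H⁺]²) = 1/(1 + 10^+1.66 + 10^-0.62) = 0.02130
DIC = [CO2*]/α₀ = 5.298×10^-5 / 0.02130 = 2.487 mmol/L
[CO3²⁻] = α₂·DIC; α₂ = 0.005109, so [CO3²⁻] = 0.005109 × 2.487 = 0.0127 mmol/L = 12.7 μmol/L

[CO3²⁻] = 12.7 μmol/L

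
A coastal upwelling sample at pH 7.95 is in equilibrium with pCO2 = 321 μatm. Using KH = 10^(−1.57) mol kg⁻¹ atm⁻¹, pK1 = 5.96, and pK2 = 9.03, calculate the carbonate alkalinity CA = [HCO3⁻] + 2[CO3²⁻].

[CO2*] = KH · pCO2 = 10^(−1.57) × 321×10^-6 = 8.640×10^-6 mol/kg
α₀ = 1/(1 + K1/[H⁺] + K1K2/[H⁺]²) = 1/(1 + 10^+1.99 + 10^+0.91) = 0.009359
DIC = [CO2*]/α₀ = 8.640×10^-6 / 0.009359 = 0.9232 mmol/kg
CA = (α₁ + 2α₂)·DIC = (0.9146 + 2×0.07607) × 0.9232 = 0.985 mmol/kg

CA = 0.985 mmol/kg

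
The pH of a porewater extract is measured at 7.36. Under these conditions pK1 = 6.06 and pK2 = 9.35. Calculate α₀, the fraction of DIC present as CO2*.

α₀ = 1 / (1 + K1/[H⁺] + K1K2/[H⁺]²) = 1 / (1 + 10^+1.30 + 10^-0.69)
   = 1 / (1 + 19.953 + 0.20417) = 1/21.157 = 0.04727

α₀ = 0.0473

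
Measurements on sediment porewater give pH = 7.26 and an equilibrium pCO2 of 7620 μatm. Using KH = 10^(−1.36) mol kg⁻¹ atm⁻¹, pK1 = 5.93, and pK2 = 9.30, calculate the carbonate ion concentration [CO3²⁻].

[CO2*] = KH · pCO2 = 10^(−1.36) × 7620×10^-6 = 3.326×10^-4 mol/kg
α₀ = 1/(1 + K1/[H⁺] + K1K2/[H⁺]²) = 1/(1 + 10^+1.33 + 10^-0.71) = 0.04430
DIC = [CO2*]/α₀ = 3.326×10^-4 / 0.04430 = 7.509 mmol/kg
[CO3²⁻] = α₂·DIC; α₂ = 0.008637, so [CO3²⁻] = 0.008637 × 7.509 = 0.0649 mmol/kg

[CO3²⁻] = 0.0649 mmol/kg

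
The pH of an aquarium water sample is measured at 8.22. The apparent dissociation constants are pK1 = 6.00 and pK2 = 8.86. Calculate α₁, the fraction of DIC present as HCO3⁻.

α₁ = 1 / (1 + [H⁺]/K1 + K2/[H⁺]) = 1 / (1 + 10^-2.22 + 10^-0.64)
   = 1 / (1 + 0.0060256 + 0.22909) = 1/1.2351 = 0.8096

α₁ = 0.810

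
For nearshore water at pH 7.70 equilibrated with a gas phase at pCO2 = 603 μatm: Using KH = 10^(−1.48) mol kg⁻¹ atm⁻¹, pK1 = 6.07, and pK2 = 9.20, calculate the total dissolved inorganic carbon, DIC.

DIC = 0.899 mmol/kg

[CO2*] = KH · pCO2 = 10^(−1.48) × 603×10^-6 = 1.997×10^-5 mol/kg
α₀ = 1/(1 + K1/[H⁺] + K1K2/[H⁺]²) = 1/(1 + 10^+1.63 + 10^+0.13) = 0.02222
DIC = [CO2*]/α₀ = 1.997×10^-5 / 0.02222 = 0.899 mmol/kg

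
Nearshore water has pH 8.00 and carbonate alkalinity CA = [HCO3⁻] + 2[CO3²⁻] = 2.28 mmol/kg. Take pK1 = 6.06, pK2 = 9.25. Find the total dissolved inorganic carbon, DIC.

DIC = 2.19 mmol/kg

CA = [HCO3⁻] + 2[CO3²⁻] = (α₁ + 2α₂)·DIC
At pH 8.00: [H⁺]/K1 = 10^-1.94 = 0.011482, K2/[H⁺] = 10^-1.25 = 0.056234
α₁ = 1/(1 + 0.011482 + 0.056234) = 1/1.0677 = 0.9366; α₂ = α₁·K2/[H⁺] = 0.05267
α₁ + 2α₂ = 1.0419
DIC = CA / (α₁ + 2α₂) = 2.28 / 1.0419 = 2.19 mmol/kg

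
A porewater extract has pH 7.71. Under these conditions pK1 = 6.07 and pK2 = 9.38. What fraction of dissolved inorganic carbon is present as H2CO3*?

α₀ = 0.0219

α₀ = 1 / (1 + K1/[H⁺] + K1K2/[H⁺]²) = 1 / (1 + 10^+1.64 + 10^-0.03)
   = 1 / (1 + 43.652 + 0.93325) = 1/45.585 = 0.02194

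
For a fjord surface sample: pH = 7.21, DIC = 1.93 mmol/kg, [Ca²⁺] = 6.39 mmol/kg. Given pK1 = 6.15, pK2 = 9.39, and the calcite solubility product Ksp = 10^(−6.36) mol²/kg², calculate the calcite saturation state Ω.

α₂ = 1 / (1 + [H⁺]/K2 + [H⁺]²/(K1K2)) = 1 / (1 + 10^+2.18 + 10^+1.12)
   = 1 / (1 + 151.36 + 13.183) = 1/165.54 = 0.006041
[CO3²⁻] = α₂ × DIC = 0.006041 × 1.93 = 0.01166 mmol/kg = 11.66 μmol/kg
Ksp = 10^(−6.36) = 4.365×10^-7
Ω = [Ca²⁺][CO3²⁻]/Ksp = (6.39×10^-3)(1.166×10^-5) / 4.365×10^-7 = 0.171

Ω = 0.171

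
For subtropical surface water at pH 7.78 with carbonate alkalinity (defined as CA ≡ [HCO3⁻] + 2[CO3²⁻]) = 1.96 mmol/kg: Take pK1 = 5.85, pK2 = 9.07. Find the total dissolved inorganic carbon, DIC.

DIC = 1.89 mmol/kg

CA = [HCO3⁻] + 2[CO3²⁻] = (α₁ + 2α₂)·DIC
At pH 7.78: [H⁺]/K1 = 10^-1.93 = 0.011749, K2/[H⁺] = 10^-1.29 = 0.051286
α₁ = 1/(1 + 0.011749 + 0.051286) = 1/1.0630 = 0.9407; α₂ = α₁·K2/[H⁺] = 0.04825
α₁ + 2α₂ = 1.0372
DIC = CA / (α₁ + 2α₂) = 1.96 / 1.0372 = 1.89 mmol/kg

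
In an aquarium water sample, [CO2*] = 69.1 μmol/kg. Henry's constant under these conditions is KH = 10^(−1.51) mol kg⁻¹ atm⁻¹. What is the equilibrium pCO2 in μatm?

KH = 10^(−1.51) = 3.090×10^-2 mol kg⁻¹ atm⁻¹
pCO2 = [CO2*]/KH = 69.1×10^-6 / 3.090×10^-2 = 2.24×10^-3 atm = 2240 μatm

pCO2 = 2240 μatm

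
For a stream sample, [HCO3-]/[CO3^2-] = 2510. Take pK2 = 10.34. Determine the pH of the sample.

From K2 = [H⁺][CO3^2-]/[HCO3-]:  pH = pK2 − log₁₀([HCO3-]/[CO3^2-])
log₁₀(2510) = +3.400
pH = 10.34 − (+3.400) = 6.94

pH = 6.94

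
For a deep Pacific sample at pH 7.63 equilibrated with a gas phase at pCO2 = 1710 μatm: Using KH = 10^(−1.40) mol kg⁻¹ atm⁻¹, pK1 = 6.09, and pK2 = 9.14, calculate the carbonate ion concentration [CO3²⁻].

[CO2*] = KH · pCO2 = 10^(−1.40) × 1710×10^-6 = 6.808×10^-5 mol/kg
α₀ = 1/(1 + K1/[H⁺] + K1K2/[H⁺]²) = 1/(1 + 10^+1.54 + 10^+0.03) = 0.02721
DIC = [CO2*]/α₀ = 6.808×10^-5 / 0.02721 = 2.501 mmol/kg
[CO3²⁻] = α₂·DIC; α₂ = 0.02916, so [CO3²⁻] = 0.02916 × 2.501 = 0.0729 mmol/kg

[CO3²⁻] = 0.0729 mmol/kg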